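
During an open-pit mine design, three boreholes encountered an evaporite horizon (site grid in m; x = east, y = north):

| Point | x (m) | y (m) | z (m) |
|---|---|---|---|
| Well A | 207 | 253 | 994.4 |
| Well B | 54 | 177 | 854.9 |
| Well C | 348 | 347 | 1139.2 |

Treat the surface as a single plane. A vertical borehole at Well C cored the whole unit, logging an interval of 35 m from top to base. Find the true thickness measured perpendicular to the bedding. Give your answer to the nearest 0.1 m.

Let the plane be z = a·x + b·y + c.
Well B−Well A: −153a − 76b = −139.5;  Well C−Well A: 141a + 94b = 144.8.
Solving gives a = 0.57507, b = 0.67782.
|∇z| = √(a²+b²) = 0.88890, so dip δ = arctan(0.88890) = 41.63°.
True thickness = vertical thickness × cos δ = 35 × cos 41.63° = 26.2 m.

26.2 m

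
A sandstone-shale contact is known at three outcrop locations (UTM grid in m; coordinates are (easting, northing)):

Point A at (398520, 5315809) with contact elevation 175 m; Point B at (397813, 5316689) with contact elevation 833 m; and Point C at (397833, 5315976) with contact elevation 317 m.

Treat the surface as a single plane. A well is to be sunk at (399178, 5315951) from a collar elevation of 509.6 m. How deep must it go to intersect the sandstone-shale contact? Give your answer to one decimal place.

Two edge vectors: Point A→Point B = (-707, 880, 658), Point A→Point C = (-687, 167, 142).
Normal n = (Point A→Point B) × (Point A→Point C) = (15074, -351652, 486491).
So ∂z/∂E = −n_x/n_z = −0.030985157 and ∂z/∂N = −n_y/n_z = 0.722833516.
Intercept c from Point A: 175 + 12348.20 − 3842444.91 = −3829921.70.
At (399178, 5315951): z_contact = −12368.59 + 3842547.55 − 3829921.70 = 257.25 m.
Depth below ground = 509.6 − 257.25 = 252.3 m.

252.3 m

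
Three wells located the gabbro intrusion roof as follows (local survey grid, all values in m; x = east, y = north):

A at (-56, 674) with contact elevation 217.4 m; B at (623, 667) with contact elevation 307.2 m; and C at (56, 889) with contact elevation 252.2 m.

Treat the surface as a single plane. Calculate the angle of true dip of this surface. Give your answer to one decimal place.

Let the plane be z = a·x + b·y + c.
B−A: 679a − 7b = 89.8;  C−A: 112a + 215b = 34.8.
Solving gives a = 0.13321, b = 0.09247.
Gradient magnitude |∇z| = √(a² + b²) = √(0.01774 + 0.00855) = 0.16216.
True dip = arctan(0.16216) = 9.2°, dipping toward SW (azimuth ≈ 235°).

9.2°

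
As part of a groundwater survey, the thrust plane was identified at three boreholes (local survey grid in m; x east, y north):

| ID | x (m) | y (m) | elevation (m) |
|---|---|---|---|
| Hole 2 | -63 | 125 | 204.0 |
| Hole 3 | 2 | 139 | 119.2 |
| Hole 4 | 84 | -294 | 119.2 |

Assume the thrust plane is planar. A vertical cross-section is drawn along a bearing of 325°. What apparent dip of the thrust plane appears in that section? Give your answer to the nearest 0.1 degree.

27.7°

Two edge vectors: Hole 2→Hole 3 = (65, 14, -84.8), Hole 2→Hole 4 = (147, -419, -84.8).
Normal n = (Hole 2→Hole 3) × (Hole 2→Hole 4) = (-36718.4, -6953.6, -29293).
So ∂z/∂x = −n_x/n_z = −1.25349 and ∂z/∂y = −n_y/n_z = −0.23738.
Unit vector along 325° is (sin 325°, cos 325°) = (-0.5736, 0.8192).
Slope in that direction = a·(-0.5736) + b·(0.8192) = 0.52452.
Apparent dip = arctan|0.52452| = 27.7° (true dip is 51.9°, so apparent ≤ true as expected).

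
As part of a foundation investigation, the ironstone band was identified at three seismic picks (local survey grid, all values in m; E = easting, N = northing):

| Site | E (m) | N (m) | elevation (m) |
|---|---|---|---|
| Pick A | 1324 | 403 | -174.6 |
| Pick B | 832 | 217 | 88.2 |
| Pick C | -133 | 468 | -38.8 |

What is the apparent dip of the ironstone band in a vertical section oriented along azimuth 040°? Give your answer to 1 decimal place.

41.6°

Let the plane be z = a·E + b·N + c.
Pick B−Pick A: −492a − 186b = 262.8;  Pick C−Pick A: −1457a + 65b = 135.8.
Solving gives a = −0.13975, b = −1.04325.
Unit vector along 040° is (sin 40°, cos 40°) = (0.6428, 0.7660).
Slope in that direction = a·(0.6428) + b·(0.7660) = −0.88900.
Apparent dip = arctan|0.88900| = 41.6° (true dip is 46.5°, so apparent ≤ true as expected).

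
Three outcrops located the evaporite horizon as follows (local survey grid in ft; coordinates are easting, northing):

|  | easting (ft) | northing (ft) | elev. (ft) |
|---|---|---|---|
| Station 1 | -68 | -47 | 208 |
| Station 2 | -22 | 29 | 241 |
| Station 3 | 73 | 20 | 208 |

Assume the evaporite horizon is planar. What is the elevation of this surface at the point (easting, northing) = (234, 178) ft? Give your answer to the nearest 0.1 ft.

Let the plane be z = a·easting + b·northing + c.
Station 2−Station 1: 46a + 76b = 33;  Station 3−Station 1: 141a + 67b = 0.
Solving gives a = −0.28963, b = 0.60951.
Then c = 208 − a·-68 − b·-47 = 216.95.
At (234, 178): z = −67.8 + 108.5 + 216.95 = 257.7 ft.

257.7 ft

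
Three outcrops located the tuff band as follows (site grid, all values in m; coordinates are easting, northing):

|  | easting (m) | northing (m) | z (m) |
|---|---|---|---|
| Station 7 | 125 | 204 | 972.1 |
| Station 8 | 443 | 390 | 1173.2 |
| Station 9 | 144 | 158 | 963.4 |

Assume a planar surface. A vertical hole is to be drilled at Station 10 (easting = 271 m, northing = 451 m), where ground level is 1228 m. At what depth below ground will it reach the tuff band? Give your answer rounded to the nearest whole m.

105 m

Let the plane be z = a·easting + b·northing + c.
Station 8−Station 7: 318a + 186b = 201.1;  Station 9−Station 7: 19a − 46b = −8.7.
Solving gives a = 0.42024, b = 0.36271.
Then c = 972.1 − a·125 − b·204 = 845.58.
At (271, 451): z_contact = 113.9 + 163.6 + 845.58 = 1123.0 m.
Depth below ground = 1228 − 1123.0 = 105 m.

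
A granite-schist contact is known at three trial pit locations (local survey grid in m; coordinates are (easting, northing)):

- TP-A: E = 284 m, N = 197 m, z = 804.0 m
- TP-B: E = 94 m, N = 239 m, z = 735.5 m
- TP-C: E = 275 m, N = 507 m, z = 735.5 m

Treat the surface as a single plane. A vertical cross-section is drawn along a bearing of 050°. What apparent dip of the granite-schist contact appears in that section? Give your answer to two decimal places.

5.94°

Let the plane be z = a·E + b·N + c.
TP-B−TP-A: −190a + 42b = −68.5;  TP-C−TP-A: −9a + 310b = −68.5.
Solving gives a = 0.31369, b = −0.21186.
Unit vector along 050° is (sin 50°, cos 50°) = (0.7660, 0.6428).
Slope in that direction = a·(0.7660) + b·(0.6428) = 0.10412.
Apparent dip = arctan|0.10412| = 5.94° (true dip is 20.7°, so apparent ≤ true as expected).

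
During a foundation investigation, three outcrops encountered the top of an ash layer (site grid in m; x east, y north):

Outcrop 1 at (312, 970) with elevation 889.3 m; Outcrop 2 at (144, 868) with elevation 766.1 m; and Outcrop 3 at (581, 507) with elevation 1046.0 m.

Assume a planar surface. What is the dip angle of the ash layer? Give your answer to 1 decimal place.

34.9°

Two edge vectors: Outcrop 1→Outcrop 2 = (-168, -102, -123.2), Outcrop 1→Outcrop 3 = (269, -463, 156.7).
Normal n = (Outcrop 1→Outcrop 2) × (Outcrop 1→Outcrop 3) = (-73025, -6815.2, 105222).
So ∂z/∂x = −n_x/n_z = 0.69401 and ∂z/∂y = −n_y/n_z = 0.06477.
Gradient magnitude |∇z| = √(a² + b²) = √(0.48165 + 0.00420) = 0.69702.
True dip = arctan(0.69702) = 34.9°, dipping toward W (azimuth ≈ 265°).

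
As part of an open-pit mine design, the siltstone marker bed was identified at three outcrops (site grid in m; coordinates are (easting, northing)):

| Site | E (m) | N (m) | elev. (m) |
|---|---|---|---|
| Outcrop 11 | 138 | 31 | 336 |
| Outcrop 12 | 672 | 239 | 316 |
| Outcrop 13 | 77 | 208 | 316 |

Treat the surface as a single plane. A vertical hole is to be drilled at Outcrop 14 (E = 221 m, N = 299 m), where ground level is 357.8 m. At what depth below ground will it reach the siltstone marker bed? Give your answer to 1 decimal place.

51.1 m

Two edge vectors: Outcrop 11→Outcrop 12 = (534, 208, -20), Outcrop 11→Outcrop 13 = (-61, 177, -20).
Normal n = (Outcrop 11→Outcrop 12) × (Outcrop 11→Outcrop 13) = (-620, 11900, 107206).
So ∂z/∂E = −n_x/n_z = 0.00578 and ∂z/∂N = −n_y/n_z = −0.11100.
Intercept c from Outcrop 11: 336 − 0.80 + 3.44 = 338.64.
At (221, 299): z_contact = 1.28 − 33.19 + 338.64 = 306.73 m.
Depth below ground = 357.8 − 306.73 = 51.1 m.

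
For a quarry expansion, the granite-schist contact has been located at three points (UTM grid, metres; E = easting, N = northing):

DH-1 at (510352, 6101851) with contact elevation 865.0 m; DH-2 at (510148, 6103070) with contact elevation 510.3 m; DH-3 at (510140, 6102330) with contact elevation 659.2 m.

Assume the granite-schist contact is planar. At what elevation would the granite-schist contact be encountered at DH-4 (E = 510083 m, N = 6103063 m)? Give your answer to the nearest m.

479 m

Two edge vectors: DH-1→DH-2 = (-204, 1219, -354.7), DH-1→DH-3 = (-212, 479, -205.8).
Normal n = (DH-1→DH-2) × (DH-1→DH-3) = (-80968.9, 33213.2, 160712).
So ∂z/∂E = −n_x/n_z = 0.50381365 and ∂z/∂N = −n_y/n_z = −0.20666285.
Intercept c from DH-1: 865 − 257122.31 + 1261025.92 = 1004768.61.
At (510083, 6103063): z = 256986.8 − 1261276.4 + 1004768.61 = 479.0 m.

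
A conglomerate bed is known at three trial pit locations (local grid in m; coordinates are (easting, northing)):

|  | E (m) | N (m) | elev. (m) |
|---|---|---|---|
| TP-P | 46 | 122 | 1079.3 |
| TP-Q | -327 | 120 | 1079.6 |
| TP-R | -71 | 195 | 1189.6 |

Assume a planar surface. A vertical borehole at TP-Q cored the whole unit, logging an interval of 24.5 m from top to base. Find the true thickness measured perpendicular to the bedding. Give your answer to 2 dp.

13.61 m

Two edge vectors: TP-P→TP-Q = (-373, -2, 0.3), TP-P→TP-R = (-117, 73, 110.3).
Normal n = (TP-P→TP-Q) × (TP-P→TP-R) = (-242.5, 41106.8, -27463).
So ∂z/∂E = −n_x/n_z = −0.00883 and ∂z/∂N = −n_y/n_z = 1.49681.
|∇z| = √(a²+b²) = 1.49683, so dip δ = arctan(1.49683) = 56.25°.
True thickness = vertical thickness × cos δ = 24.5 × cos 56.25° = 13.61 m.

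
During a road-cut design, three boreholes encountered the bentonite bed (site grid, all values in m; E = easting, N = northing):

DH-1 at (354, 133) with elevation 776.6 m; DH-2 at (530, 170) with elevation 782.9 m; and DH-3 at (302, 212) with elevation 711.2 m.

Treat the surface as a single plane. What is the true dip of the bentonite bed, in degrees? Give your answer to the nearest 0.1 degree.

Two edge vectors: DH-1→DH-2 = (176, 37, 6.3), DH-1→DH-3 = (-52, 79, -65.4).
Normal n = (DH-1→DH-2) × (DH-1→DH-3) = (-2917.5, 11182.8, 15828).
So ∂z/∂E = −n_x/n_z = 0.18433 and ∂z/∂N = −n_y/n_z = −0.70652.
Gradient magnitude |∇z| = √(a² + b²) = √(0.03398 + 0.49917) = 0.73017.
True dip = arctan(0.73017) = 36.1°, dipping toward NNW (azimuth ≈ 345°).

36.1°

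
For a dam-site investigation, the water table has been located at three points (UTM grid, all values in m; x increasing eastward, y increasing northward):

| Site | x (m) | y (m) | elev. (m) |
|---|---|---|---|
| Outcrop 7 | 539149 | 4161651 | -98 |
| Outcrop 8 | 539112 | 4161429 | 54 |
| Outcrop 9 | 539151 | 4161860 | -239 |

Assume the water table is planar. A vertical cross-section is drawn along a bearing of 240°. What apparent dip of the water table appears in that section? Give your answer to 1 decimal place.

Two edge vectors: Outcrop 7→Outcrop 8 = (-37, -222, 152), Outcrop 7→Outcrop 9 = (2, 209, -141).
Normal n = (Outcrop 7→Outcrop 8) × (Outcrop 7→Outcrop 9) = (-466, -4913, -7289).
So ∂z/∂x = −n_x/n_z = −0.06393 and ∂z/∂y = −n_y/n_z = −0.67403.
Unit vector along 240° is (sin 240°, cos 240°) = (-0.8660, -0.5000).
Slope in that direction = a·(-0.8660) + b·(-0.5000) = 0.39238.
Apparent dip = arctan|0.39238| = 21.4° (true dip is 34.1°, so apparent ≤ true as expected).

21.4°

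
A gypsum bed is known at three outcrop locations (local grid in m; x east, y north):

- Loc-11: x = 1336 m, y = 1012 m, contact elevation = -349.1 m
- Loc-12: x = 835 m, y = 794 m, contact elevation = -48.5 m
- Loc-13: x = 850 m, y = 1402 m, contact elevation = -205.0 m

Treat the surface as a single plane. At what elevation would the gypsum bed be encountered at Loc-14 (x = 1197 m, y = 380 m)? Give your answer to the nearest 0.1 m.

-125.5 m

Two edge vectors: Loc-11→Loc-12 = (-501, -218, 300.6), Loc-11→Loc-13 = (-486, 390, 144.1).
Normal n = (Loc-11→Loc-12) × (Loc-11→Loc-13) = (-148647.8, -73897.5, -301338).
So ∂z/∂x = −n_x/n_z = −0.493293 and ∂z/∂y = −n_y/n_z = −0.245231.
Intercept c from Loc-11: -349.1 + 659.04 + 248.17 = 558.11.
At (1197, 380): z = −590.5 − 93.2 + 558.11 = -125.5 m.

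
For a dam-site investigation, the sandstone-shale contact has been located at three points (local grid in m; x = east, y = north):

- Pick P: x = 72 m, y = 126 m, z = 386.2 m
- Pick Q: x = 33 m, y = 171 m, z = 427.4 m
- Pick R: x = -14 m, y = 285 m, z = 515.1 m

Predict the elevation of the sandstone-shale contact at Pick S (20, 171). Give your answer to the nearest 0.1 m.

431.6 m

Let the plane be z = a·x + b·y + c.
Pick Q−Pick P: −39a + 45b = 41.2;  Pick R−Pick P: −86a + 159b = 128.9.
Solving gives a = −0.32188, b = 0.63659.
Then c = 386.2 − a·72 − b·126 = 329.16.
At (20, 171): z = −6.4 + 108.9 + 329.16 = 431.6 m.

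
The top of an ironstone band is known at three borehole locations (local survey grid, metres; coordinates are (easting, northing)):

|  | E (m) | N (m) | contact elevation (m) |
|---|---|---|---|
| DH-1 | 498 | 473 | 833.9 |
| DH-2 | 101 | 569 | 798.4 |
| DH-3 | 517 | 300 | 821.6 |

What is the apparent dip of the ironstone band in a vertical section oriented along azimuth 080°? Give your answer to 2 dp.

6.97°

Two edge vectors: DH-1→DH-2 = (-397, 96, -35.5), DH-1→DH-3 = (19, -173, -12.3).
Normal n = (DH-1→DH-2) × (DH-1→DH-3) = (-7322.3, -5557.6, 66857).
So ∂z/∂E = −n_x/n_z = 0.10952 and ∂z/∂N = −n_y/n_z = 0.08313.
Unit vector along 080° is (sin 80°, cos 80°) = (0.9848, 0.1736).
Slope in that direction = a·(0.9848) + b·(0.1736) = 0.12229.
Apparent dip = arctan|0.12229| = 6.97° (true dip is 7.8°, so apparent ≤ true as expected).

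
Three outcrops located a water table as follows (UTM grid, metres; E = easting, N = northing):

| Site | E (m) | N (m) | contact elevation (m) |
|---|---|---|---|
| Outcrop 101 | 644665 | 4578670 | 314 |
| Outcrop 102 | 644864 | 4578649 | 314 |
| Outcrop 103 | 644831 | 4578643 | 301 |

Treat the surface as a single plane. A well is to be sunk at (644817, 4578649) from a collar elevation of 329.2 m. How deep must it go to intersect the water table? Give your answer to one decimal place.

22.0 m

Two edge vectors: Outcrop 101→Outcrop 102 = (199, -21, 0), Outcrop 101→Outcrop 103 = (166, -27, -13).
Normal n = (Outcrop 101→Outcrop 102) × (Outcrop 101→Outcrop 103) = (273, 2587, -1887).
So ∂z/∂E = −n_x/n_z = 0.144674086 and ∂z/∂N = −n_y/n_z = 1.370959194.
Intercept c from Outcrop 101: 314 − 93266.32 − 6277169.74 = −6370122.05.
At (644817, 4578649): z_contact = 93288.31 + 6277140.94 − 6370122.05 = 307.20 m.
Depth below ground = 329.2 − 307.20 = 22.0 m.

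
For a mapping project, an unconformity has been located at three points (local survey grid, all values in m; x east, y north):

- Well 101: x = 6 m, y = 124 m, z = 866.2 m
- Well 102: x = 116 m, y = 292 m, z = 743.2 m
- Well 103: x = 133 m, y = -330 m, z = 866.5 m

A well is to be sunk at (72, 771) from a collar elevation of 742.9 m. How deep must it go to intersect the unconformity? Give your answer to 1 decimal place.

Two edge vectors: Well 101→Well 102 = (110, 168, -123), Well 101→Well 103 = (127, -454, 0.3).
Normal n = (Well 101→Well 102) × (Well 101→Well 103) = (-55791.6, -15654, -71276).
So ∂z/∂x = −n_x/n_z = −0.78275 and ∂z/∂y = −n_y/n_z = −0.21963.
Intercept c from Well 101: 866.2 + 4.70 + 27.23 = 898.13.
At (72, 771): z_contact = −56.36 − 169.33 + 898.13 = 672.44 m.
Depth below ground = 742.9 − 672.44 = 70.5 m.

70.5 m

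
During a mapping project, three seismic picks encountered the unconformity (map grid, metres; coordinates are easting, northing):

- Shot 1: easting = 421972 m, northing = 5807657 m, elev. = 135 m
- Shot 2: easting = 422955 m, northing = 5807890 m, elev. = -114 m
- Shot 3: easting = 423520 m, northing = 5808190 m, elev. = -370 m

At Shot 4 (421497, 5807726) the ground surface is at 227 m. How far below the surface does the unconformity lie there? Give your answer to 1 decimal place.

95.1 m

Let the plane be z = a·easting + b·northing + c.
Shot 2−Shot 1: 983a + 233b = −249;  Shot 3−Shot 1: 1548a + 533b = −505.
Solving gives a = −0.092199320, b = −0.679691281.
Then c = 135 − a·421972 − b·5807657 = 3986454.35.
At (421497, 5807726): z_contact = −38861.74 − 3947460.72 + 3986454.35 = 131.90 m.
Depth below ground = 227 − 131.90 = 95.1 m.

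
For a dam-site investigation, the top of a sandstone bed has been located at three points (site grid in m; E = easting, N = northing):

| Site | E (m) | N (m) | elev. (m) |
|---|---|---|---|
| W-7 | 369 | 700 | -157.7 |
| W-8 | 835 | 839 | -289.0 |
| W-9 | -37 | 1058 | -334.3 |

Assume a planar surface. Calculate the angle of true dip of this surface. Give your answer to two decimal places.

Two edge vectors: W-7→W-8 = (466, 139, -131.3), W-7→W-9 = (-406, 358, -176.6).
Normal n = (W-7→W-8) × (W-7→W-9) = (22458, 135603.4, 223262).
So ∂z/∂E = −n_x/n_z = −0.10059 and ∂z/∂N = −n_y/n_z = −0.60737.
Gradient magnitude |∇z| = √(a² + b²) = √(0.01012 + 0.36890) = 0.61565.
True dip = arctan(0.61565) = 31.62°, dipping toward N (azimuth ≈ 009°).

31.62°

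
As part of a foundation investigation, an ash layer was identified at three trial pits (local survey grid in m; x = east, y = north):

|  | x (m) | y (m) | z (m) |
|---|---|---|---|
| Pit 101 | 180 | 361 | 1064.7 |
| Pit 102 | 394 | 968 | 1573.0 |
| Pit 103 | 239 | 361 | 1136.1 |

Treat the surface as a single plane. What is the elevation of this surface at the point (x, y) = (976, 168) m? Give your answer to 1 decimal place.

Two edge vectors: Pit 101→Pit 102 = (214, 607, 508.3), Pit 101→Pit 103 = (59, 0, 71.4).
Normal n = (Pit 101→Pit 102) × (Pit 101→Pit 103) = (43339.8, 14710.1, -35813).
So ∂z/∂x = −n_x/n_z = 1.21017 and ∂z/∂y = −n_y/n_z = 0.41075.
Intercept c from Pit 101: 1064.7 − 217.83 − 148.28 = 698.59.
At (976, 168): z = 1181.1 + 69.0 + 698.59 = 1948.7 m.

1948.7 m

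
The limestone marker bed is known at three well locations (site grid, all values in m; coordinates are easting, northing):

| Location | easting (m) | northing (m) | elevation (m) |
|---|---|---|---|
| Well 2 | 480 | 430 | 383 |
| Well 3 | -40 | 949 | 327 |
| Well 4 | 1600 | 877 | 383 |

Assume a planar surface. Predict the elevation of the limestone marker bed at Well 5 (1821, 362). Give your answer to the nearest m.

Two edge vectors: Well 2→Well 3 = (-520, 519, -56), Well 2→Well 4 = (1120, 447, 0).
Normal n = (Well 2→Well 3) × (Well 2→Well 4) = (25032, -62720, -813720).
So ∂z/∂easting = −n_x/n_z = 0.03076 and ∂z/∂northing = −n_y/n_z = −0.07708.
Intercept c from Well 2: 383 − 14.77 + 33.14 = 401.38.
At (1821, 362): z = 56.0 − 27.9 + 401.38 = 429.5 m.

429 m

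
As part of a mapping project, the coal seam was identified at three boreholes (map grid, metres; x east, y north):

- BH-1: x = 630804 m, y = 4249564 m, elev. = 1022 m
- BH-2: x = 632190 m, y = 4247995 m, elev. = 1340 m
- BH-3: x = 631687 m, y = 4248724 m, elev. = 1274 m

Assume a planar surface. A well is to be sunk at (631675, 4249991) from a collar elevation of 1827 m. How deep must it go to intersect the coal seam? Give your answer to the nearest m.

168 m

Two edge vectors: BH-1→BH-2 = (1386, -1569, 318), BH-1→BH-3 = (883, -840, 252).
Normal n = (BH-1→BH-2) × (BH-1→BH-3) = (-128268, -68478, 221187).
So ∂z/∂x = −n_x/n_z = 0.57990750 and ∂z/∂y = −n_y/n_z = 0.30959324.
Intercept c from BH-1: 1022 − 365807.97 − 1315636.29 = −1680422.26.
At (631675, 4249991): z_contact = 366313.1 + 1315768.5 − 1680422.26 = 1659.3 m.
Depth below ground = 1827 − 1659.3 = 168 m.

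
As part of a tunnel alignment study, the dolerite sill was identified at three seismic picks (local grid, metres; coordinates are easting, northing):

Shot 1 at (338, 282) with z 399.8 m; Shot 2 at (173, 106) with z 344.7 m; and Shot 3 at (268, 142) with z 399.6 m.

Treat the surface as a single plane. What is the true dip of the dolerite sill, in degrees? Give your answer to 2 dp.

Let the plane be z = a·easting + b·northing + c.
Shot 2−Shot 1: −165a − 176b = −55.1;  Shot 3−Shot 1: −70a − 140b = −0.2.
Solving gives a = 0.71232, b = −0.35473.
Gradient magnitude |∇z| = √(a² + b²) = √(0.50740 + 0.12583) = 0.79576.
True dip = arctan(0.79576) = 38.51°, dipping toward WNW (azimuth ≈ 296°).

38.51°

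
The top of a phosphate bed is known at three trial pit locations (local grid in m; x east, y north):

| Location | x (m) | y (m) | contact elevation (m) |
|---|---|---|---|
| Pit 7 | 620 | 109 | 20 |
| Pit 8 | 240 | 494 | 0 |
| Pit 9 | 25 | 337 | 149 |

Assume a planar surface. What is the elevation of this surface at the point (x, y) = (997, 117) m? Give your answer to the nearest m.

-127 m

Let the plane be z = a·x + b·y + c.
Pit 8−Pit 7: −380a + 385b = −20;  Pit 9−Pit 7: −595a + 228b = 129.
Solving gives a = −0.38070, b = −0.42770.
Then c = 20 − a·620 − b·109 = 302.65.
At (997, 117): z = −379.6 − 50.0 + 302.65 = -126.9 m.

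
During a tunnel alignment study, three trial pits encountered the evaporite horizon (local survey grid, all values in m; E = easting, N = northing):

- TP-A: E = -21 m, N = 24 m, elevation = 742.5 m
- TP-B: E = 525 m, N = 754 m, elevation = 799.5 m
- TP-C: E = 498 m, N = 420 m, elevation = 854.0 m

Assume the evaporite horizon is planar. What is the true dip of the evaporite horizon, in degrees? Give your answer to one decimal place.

22.3°

Let the plane be z = a·E + b·N + c.
TP-B−TP-A: 546a + 730b = 57;  TP-C−TP-A: 519a + 396b = 111.5.
Solving gives a = 0.36164, b = −0.19241.
Gradient magnitude |∇z| = √(a² + b²) = √(0.13079 + 0.03702) = 0.40964.
True dip = arctan(0.40964) = 22.3°, dipping toward WNW (azimuth ≈ 298°).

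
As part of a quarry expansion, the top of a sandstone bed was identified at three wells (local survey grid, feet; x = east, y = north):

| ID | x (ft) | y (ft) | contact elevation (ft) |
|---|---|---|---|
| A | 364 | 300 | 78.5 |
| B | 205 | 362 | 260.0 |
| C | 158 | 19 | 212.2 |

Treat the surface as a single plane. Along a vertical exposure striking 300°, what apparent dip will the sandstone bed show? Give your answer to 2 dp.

45.96°

Two edge vectors: A→B = (-159, 62, 181.5), A→C = (-206, -281, 133.7).
Normal n = (A→B) × (A→C) = (59290.9, -16130.7, 57451).
So ∂z/∂x = −n_x/n_z = −1.03203 and ∂z/∂y = −n_y/n_z = 0.28077.
Unit vector along 300° is (sin 300°, cos 300°) = (-0.8660, 0.5000).
Slope in that direction = a·(-0.8660) + b·(0.5000) = 1.03415.
Apparent dip = arctan|1.03415| = 45.96° (true dip is 46.9°, so apparent ≤ true as expected).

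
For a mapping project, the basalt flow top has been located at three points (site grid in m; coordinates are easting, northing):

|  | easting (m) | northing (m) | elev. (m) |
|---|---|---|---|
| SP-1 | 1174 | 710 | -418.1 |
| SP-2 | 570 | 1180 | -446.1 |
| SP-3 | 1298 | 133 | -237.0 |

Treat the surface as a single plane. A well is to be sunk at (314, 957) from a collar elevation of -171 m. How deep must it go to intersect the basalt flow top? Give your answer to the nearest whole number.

133 m

Let the plane be z = a·easting + b·northing + c.
SP-2−SP-1: −604a + 470b = −28;  SP-3−SP-1: 124a − 577b = 181.1.
Solving gives a = −0.23761, b = −0.36493.
Then c = -418.1 − a·1174 − b·710 = 119.95.
At (314, 957): z_contact = −74.6 − 349.2 + 119.95 = -303.9 m.
Depth below ground = -171 − (-303.9) = 133 m.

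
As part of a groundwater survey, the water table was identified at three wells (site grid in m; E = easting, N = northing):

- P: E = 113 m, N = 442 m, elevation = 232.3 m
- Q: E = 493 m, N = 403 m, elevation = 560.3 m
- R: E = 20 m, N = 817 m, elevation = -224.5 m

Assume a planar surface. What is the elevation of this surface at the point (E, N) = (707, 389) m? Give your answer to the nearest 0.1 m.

Let the plane be z = a·E + b·N + c.
Q−P: 380a − 39b = 328;  R−P: −93a + 375b = −456.8.
Solving gives a = 0.75742, b = −1.03029.
Then c = 232.3 − a·113 − b·442 = 602.10.
At (707, 389): z = 535.5 − 400.8 + 602.10 = 736.8 m.

736.8 m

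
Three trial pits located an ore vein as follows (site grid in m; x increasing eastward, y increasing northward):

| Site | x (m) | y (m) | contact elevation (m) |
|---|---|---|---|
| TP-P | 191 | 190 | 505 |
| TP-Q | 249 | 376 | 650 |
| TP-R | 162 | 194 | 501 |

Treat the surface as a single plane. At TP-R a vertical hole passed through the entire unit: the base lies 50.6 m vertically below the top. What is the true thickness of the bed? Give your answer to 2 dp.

Let the plane be z = a·x + b·y + c.
TP-Q−TP-P: 58a + 186b = 145;  TP-R−TP-P: −29a + 4b = −4.
Solving gives a = 0.23534, b = 0.70619.
|∇z| = √(a²+b²) = 0.74437, so dip δ = arctan(0.74437) = 36.66°.
True thickness = vertical thickness × cos δ = 50.6 × cos 36.66° = 40.59 m.

40.59 m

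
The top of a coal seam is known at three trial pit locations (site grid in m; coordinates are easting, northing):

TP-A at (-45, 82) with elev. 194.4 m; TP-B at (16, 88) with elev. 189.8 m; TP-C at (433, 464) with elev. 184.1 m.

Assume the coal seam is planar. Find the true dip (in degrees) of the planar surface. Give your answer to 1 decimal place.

6.5°

Let the plane be z = a·easting + b·northing + c.
TP-B−TP-A: 61a + 6b = −4.6;  TP-C−TP-A: 478a + 382b = −10.3.
Solving gives a = −0.08297, b = 0.07686.
Gradient magnitude |∇z| = √(a² + b²) = √(0.00688 + 0.00591) = 0.11310.
True dip = arctan(0.11310) = 6.5°, dipping toward SE (azimuth ≈ 133°).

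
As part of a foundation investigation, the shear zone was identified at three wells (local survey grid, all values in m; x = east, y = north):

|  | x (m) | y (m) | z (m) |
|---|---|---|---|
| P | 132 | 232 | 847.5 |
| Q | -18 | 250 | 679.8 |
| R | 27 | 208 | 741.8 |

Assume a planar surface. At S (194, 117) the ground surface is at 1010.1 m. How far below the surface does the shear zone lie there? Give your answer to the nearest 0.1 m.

58.9 m

Let the plane be z = a·x + b·y + c.
Q−P: −150a + 18b = −167.7;  R−P: −105a − 24b = −105.7.
Solving gives a = 1.07967, b = −0.31940.
Then c = 847.5 − a·132 − b·232 = 779.08.
At (194, 117): z_contact = 209.46 − 37.37 + 779.08 = 951.17 m.
Depth below ground = 1010.1 − 951.17 = 58.9 m.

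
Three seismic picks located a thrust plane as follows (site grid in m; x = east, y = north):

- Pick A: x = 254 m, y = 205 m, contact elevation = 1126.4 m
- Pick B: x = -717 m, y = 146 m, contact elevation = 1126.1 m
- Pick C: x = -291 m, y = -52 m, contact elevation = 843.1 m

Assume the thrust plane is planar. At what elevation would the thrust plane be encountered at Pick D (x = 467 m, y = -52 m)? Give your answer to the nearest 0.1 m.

Let the plane be z = a·x + b·y + c.
Pick B−Pick A: −971a − 59b = −0.3;  Pick C−Pick A: −545a − 257b = −283.3.
Solving gives a = −0.07653, b = 1.26463.
Then c = 1126.4 − a·254 − b·205 = 886.59.
At (467, -52): z = −35.7 − 65.8 + 886.59 = 785.1 m.

785.1 m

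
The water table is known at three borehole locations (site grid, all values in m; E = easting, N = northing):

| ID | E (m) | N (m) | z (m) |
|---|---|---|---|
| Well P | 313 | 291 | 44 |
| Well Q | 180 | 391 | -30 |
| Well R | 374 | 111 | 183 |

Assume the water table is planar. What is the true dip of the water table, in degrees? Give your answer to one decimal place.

Let the plane be z = a·E + b·N + c.
Well Q−Well P: −133a + 100b = −74;  Well R−Well P: 61a − 180b = 139.
Solving gives a = −0.03251, b = −0.78324.
Gradient magnitude |∇z| = √(a² + b²) = √(0.00106 + 0.61346) = 0.78391.
True dip = arctan(0.78391) = 38.1°, dipping toward N (azimuth ≈ 002°).

38.1°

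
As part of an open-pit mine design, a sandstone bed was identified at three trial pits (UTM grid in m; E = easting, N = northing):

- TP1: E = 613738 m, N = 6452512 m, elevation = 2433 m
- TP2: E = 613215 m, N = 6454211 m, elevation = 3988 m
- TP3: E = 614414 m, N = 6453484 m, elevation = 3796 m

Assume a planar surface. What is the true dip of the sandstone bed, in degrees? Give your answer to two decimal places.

49.48°

Let the plane be z = a·E + b·N + c.
TP2−TP1: −523a + 1699b = 1555;  TP3−TP1: 676a + 972b = 1363.
Solving gives a = 0.48542, b = 1.06467.
Gradient magnitude |∇z| = √(a² + b²) = √(0.23563 + 1.13352) = 1.17011.
True dip = arctan(1.17011) = 49.48°, dipping toward SSW (azimuth ≈ 205°).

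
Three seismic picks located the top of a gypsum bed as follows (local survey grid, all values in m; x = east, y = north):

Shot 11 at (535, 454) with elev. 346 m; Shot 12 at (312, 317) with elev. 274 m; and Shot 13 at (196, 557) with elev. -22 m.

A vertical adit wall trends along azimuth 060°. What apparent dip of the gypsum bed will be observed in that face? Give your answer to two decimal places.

17.03°

Two edge vectors: Shot 11→Shot 12 = (-223, -137, -72), Shot 11→Shot 13 = (-339, 103, -368).
Normal n = (Shot 11→Shot 12) × (Shot 11→Shot 13) = (57832, -57656, -69412).
So ∂z/∂x = −n_x/n_z = 0.83317 and ∂z/∂y = −n_y/n_z = −0.83063.
Unit vector along 060° is (sin 60°, cos 60°) = (0.8660, 0.5000).
Slope in that direction = a·(0.8660) + b·(0.5000) = 0.30623.
Apparent dip = arctan|0.30623| = 17.03° (true dip is 49.6°, so apparent ≤ true as expected).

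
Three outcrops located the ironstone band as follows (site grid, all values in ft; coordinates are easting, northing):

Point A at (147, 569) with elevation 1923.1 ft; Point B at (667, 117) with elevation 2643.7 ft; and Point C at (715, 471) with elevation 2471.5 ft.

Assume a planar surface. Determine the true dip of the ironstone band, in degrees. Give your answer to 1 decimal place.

Let the plane be z = a·easting + b·northing + c.
Point B−Point A: 520a − 452b = 720.6;  Point C−Point A: 568a − 98b = 548.4.
Solving gives a = 0.86141, b = −0.60324.
Gradient magnitude |∇z| = √(a² + b²) = √(0.74203 + 0.36390) = 1.05163.
True dip = arctan(1.05163) = 46.4°, dipping toward NW (azimuth ≈ 305°).

46.4°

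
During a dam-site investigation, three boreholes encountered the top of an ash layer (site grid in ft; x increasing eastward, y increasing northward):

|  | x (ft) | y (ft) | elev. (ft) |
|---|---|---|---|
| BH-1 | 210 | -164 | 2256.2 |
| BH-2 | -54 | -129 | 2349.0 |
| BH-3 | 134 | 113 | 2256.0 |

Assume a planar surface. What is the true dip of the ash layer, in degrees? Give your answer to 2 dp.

Two edge vectors: BH-1→BH-2 = (-264, 35, 92.8), BH-1→BH-3 = (-76, 277, -0.2).
Normal n = (BH-1→BH-2) × (BH-1→BH-3) = (-25712.6, -7105.6, -70468).
So ∂z/∂x = −n_x/n_z = −0.36488 and ∂z/∂y = −n_y/n_z = −0.10083.
Gradient magnitude |∇z| = √(a² + b²) = √(0.13314 + 0.01017) = 0.37856.
True dip = arctan(0.37856) = 20.73°, dipping toward ENE (azimuth ≈ 075°).

20.73°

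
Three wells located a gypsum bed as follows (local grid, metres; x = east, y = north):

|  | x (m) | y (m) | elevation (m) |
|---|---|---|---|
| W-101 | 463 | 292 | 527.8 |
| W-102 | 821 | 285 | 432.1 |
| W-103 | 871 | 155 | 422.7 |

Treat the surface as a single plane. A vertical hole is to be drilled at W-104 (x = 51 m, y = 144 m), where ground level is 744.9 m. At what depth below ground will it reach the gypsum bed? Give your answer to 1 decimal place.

102.2 m

Let the plane be z = a·x + b·y + c.
W-102−W-101: 358a − 7b = −95.7;  W-103−W-101: 408a − 137b = −105.1.
Solving gives a = −0.26792, b = −0.03074.
Then c = 527.8 − a·463 − b·292 = 660.82.
At (51, 144): z_contact = −13.66 − 4.43 + 660.82 = 642.73 m.
Depth below ground = 744.9 − 642.73 = 102.2 m.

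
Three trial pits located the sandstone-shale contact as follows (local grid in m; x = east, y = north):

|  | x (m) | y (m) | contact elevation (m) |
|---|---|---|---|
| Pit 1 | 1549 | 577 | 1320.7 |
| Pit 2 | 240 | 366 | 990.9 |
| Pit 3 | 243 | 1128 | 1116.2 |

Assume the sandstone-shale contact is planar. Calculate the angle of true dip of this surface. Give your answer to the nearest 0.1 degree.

15.6°

Let the plane be z = a·x + b·y + c.
Pit 2−Pit 1: −1309a − 211b = −329.8;  Pit 3−Pit 1: −1306a + 551b = −204.5.
Solving gives a = 0.22559, b = 0.16355.
Gradient magnitude |∇z| = √(a² + b²) = √(0.05089 + 0.02675) = 0.27863.
True dip = arctan(0.27863) = 15.6°, dipping toward SW (azimuth ≈ 234°).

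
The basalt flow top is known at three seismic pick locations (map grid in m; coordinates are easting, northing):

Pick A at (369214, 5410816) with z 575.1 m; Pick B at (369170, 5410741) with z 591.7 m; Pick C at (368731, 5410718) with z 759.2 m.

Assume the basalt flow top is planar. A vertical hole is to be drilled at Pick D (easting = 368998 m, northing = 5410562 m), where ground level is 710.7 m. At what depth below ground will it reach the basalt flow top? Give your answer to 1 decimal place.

53.8 m

Two edge vectors: Pick A→Pick B = (-44, -75, 16.6), Pick A→Pick C = (-483, -98, 184.1).
Normal n = (Pick A→Pick B) × (Pick A→Pick C) = (-12180.7, 82.6, -31913).
So ∂z/∂easting = −n_x/n_z = −0.381684580 and ∂z/∂northing = −n_y/n_z = 0.002588287.
Intercept c from Pick A: 575.1 + 140923.29 − 14004.74 = 127493.65.
At (368998, 5410562): z_contact = −140840.85 + 14004.09 + 127493.65 = 656.89 m.
Depth below ground = 710.7 − 656.89 = 53.8 m.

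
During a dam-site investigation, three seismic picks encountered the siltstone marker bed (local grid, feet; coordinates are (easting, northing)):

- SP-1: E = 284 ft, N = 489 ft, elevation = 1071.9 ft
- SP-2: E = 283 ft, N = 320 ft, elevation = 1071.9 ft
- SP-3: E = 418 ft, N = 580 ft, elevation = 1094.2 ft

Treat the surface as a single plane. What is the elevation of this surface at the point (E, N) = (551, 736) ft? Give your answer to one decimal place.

1116.3 ft

Two edge vectors: SP-1→SP-2 = (-1, -169, 0), SP-1→SP-3 = (134, 91, 22.3).
Normal n = (SP-1→SP-2) × (SP-1→SP-3) = (-3768.7, 22.3, 22555).
So ∂z/∂E = −n_x/n_z = 0.16709 and ∂z/∂N = −n_y/n_z = −0.00099.
Intercept c from SP-1: 1071.9 − 47.45 + 0.48 = 1024.93.
At (551, 736): z = 92.1 − 0.7 + 1024.93 = 1116.3 ft.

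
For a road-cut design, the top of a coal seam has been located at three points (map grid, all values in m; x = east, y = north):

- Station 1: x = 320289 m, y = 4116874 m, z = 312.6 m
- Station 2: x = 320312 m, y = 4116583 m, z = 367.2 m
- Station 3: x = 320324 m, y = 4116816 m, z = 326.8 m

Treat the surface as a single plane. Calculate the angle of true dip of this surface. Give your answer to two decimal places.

11.84°

Two edge vectors: Station 1→Station 2 = (23, -291, 54.6), Station 1→Station 3 = (35, -58, 14.2).
Normal n = (Station 1→Station 2) × (Station 1→Station 3) = (-965.4, 1584.4, 8851).
So ∂z/∂x = −n_x/n_z = 0.10907 and ∂z/∂y = −n_y/n_z = −0.17901.
Gradient magnitude |∇z| = √(a² + b²) = √(0.01190 + 0.03204) = 0.20962.
True dip = arctan(0.20962) = 11.84°, dipping toward NNW (azimuth ≈ 329°).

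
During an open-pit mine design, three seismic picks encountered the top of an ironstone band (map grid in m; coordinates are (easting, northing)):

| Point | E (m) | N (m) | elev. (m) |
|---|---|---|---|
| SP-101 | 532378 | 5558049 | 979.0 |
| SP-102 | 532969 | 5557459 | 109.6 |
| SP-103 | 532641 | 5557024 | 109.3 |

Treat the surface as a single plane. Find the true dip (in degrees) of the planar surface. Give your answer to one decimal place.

Let the plane be z = a·E + b·N + c.
SP-102−SP-101: 591a − 590b = −869.4;  SP-103−SP-101: 263a − 1025b = −869.7.
Solving gives a = −0.83890, b = 0.63324.
Gradient magnitude |∇z| = √(a² + b²) = √(0.70375 + 0.40099) = 1.05107.
True dip = arctan(1.05107) = 46.4°, dipping toward SE (azimuth ≈ 127°).

46.4°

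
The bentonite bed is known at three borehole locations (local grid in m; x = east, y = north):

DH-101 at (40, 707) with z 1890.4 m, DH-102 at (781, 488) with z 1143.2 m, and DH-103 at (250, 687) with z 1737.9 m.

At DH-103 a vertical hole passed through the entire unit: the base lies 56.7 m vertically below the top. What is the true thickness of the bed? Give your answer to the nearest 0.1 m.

31.0 m

Two edge vectors: DH-101→DH-102 = (741, -219, -747.2), DH-101→DH-103 = (210, -20, -152.5).
Normal n = (DH-101→DH-102) × (DH-101→DH-103) = (18453.5, -43909.5, 31170).
So ∂z/∂x = −n_x/n_z = −0.59203 and ∂z/∂y = −n_y/n_z = 1.40871.
|∇z| = √(a²+b²) = 1.52806, so dip δ = arctan(1.52806) = 56.80°.
True thickness = vertical thickness × cos δ = 56.7 × cos 56.80° = 31.0 m.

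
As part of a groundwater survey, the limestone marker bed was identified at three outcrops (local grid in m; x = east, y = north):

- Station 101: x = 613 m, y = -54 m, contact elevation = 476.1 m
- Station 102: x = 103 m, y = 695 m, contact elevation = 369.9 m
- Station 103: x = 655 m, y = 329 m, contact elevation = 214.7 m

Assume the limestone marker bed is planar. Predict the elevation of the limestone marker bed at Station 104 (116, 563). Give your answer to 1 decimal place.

441.2 m

Let the plane be z = a·x + b·y + c.
Station 102−Station 101: −510a + 749b = −106.2;  Station 103−Station 101: 42a + 383b = −261.4.
Solving gives a = −0.68396, b = −0.60750.
Then c = 476.1 − a·613 − b·-54 = 862.56.
At (116, 563): z = −79.3 − 342.0 + 862.56 = 441.2 m.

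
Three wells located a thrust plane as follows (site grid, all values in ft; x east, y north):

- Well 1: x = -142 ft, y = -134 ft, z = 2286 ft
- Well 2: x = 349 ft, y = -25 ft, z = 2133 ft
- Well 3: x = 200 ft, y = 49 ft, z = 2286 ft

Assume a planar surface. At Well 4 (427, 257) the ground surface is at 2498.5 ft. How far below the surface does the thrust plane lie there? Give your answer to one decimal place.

126.4 ft

Let the plane be z = a·x + b·y + c.
Well 2−Well 1: 491a + 109b = −153;  Well 3−Well 1: 342a + 183b = 0.
Solving gives a = −0.53255, b = 0.99526.
Then c = 2286 − a·-142 − b·-134 = 2343.74.
At (427, 257): z_contact = −227.40 + 255.78 + 2343.74 = 2372.13 ft.
Depth below ground = 2498.5 − 2372.13 = 126.4 ft.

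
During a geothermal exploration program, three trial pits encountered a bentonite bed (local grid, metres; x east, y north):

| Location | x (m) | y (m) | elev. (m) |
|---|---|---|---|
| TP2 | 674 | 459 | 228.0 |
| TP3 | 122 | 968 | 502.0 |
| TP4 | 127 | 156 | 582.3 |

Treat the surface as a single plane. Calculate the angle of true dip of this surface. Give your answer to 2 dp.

Let the plane be z = a·x + b·y + c.
TP3−TP2: −552a + 509b = 274;  TP4−TP2: −547a − 303b = 354.3.
Solving gives a = −0.59092, b = −0.10253.
Gradient magnitude |∇z| = √(a² + b²) = √(0.34919 + 0.01051) = 0.59975.
True dip = arctan(0.59975) = 30.95°, dipping toward E (azimuth ≈ 080°).

30.95°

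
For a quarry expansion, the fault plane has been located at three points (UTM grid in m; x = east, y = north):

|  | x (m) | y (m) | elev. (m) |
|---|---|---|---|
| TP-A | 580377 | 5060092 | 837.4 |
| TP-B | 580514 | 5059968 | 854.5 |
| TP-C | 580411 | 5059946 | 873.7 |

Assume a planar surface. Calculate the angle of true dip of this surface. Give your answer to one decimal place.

17.0°

Let the plane be z = a·x + b·y + c.
TP-B−TP-A: 137a − 124b = 17.1;  TP-C−TP-A: 34a − 146b = 36.3.
Solving gives a = −0.12699, b = −0.27820.
Gradient magnitude |∇z| = √(a² + b²) = √(0.01613 + 0.07740) = 0.30581.
True dip = arctan(0.30581) = 17.0°, dipping toward NNE (azimuth ≈ 025°).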